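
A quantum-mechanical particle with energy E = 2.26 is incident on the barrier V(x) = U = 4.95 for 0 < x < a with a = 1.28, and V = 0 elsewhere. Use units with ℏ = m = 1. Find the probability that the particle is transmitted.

T = 0.0104

E < U: inside the barrier ψ ∝ e^{±κx} with κ = √(2m(U − E))/ℏ = 2.319.
κa = 2.969, sinh(κa) = 9.710.
Matching ψ, ψ′ at both faces gives T = [1 + U² sinh²(κa) / (4E(U − E))]⁻¹ = 1/96.00 = 0.0104.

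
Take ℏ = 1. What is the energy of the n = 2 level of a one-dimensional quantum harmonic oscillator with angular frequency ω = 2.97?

The oscillator eigenvalues are E_n = ℏω(n + ½), so E_2 = 2.97 × 2.5 = 7.425.

E = 7.43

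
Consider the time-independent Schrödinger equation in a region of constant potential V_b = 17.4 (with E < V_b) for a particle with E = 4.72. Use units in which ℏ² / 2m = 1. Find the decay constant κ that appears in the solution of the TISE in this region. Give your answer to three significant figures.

Since E < V_b the TISE in this region is ψ'' = κ²ψ with κ = √(2m(V_b − E))/ℏ.
κ = √(2 × 0.5 × 12.68) = 3.561.

κ = 3.56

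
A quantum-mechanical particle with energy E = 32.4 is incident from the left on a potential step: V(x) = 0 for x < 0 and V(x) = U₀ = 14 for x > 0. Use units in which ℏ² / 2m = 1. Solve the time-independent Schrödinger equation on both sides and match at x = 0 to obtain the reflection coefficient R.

On each side the TISE gives plane waves with k = √(2m(E − V))/ℏ: k₁ = √(2·½·32.4) = 5.692, k₂ = √(2·½·18.4) = 4.290.
Continuity of ψ and ψ′ at the step yields the reflection amplitude r = (k₁ − k₂)/(k₁ + k₂) = 0.1405; thus R = |r|² = 0.01974, T = 0.9803.

R = 0.0197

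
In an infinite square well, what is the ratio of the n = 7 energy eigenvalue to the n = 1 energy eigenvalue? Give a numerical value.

49

Since E_n ∝ n², the ratio is (7/1)² = 49.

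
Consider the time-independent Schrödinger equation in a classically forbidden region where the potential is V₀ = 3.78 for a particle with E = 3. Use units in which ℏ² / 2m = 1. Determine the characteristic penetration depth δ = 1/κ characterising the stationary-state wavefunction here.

δ = 1.13

Since E < V₀ the TISE in this region is ψ'' = κ²ψ with κ = √(2m(V₀ − E))/ℏ.
κ = √(2 × 0.5 × 0.78) = 0.8832. The penetration depth is δ = 1/κ = 1.13.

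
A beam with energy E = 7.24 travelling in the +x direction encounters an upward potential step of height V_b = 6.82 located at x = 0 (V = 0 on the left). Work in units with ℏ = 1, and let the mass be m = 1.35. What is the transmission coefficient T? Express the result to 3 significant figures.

T = 0.626

The wavenumbers are k₁ = √(2mE)/ℏ = 4.421 on the left and k₂ = √(2m(E − V_b))/ℏ = 1.065 on the right.
Matching ψ and ψ′ at x = 0 gives r = (k₁ − k₂)/(k₁ + k₂), so R = r² = 0.3743 and T = 1 − R = 0.6257.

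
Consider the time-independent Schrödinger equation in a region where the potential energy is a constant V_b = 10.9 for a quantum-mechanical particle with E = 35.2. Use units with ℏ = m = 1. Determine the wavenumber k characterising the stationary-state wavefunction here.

With E > V_b the solution is oscillatory, ψ ∝ e^{±ikx} with k = √(2m(E − V_b))/ℏ.
k = √(2 × 1 × 24.3) = 6.971.

k = 6.97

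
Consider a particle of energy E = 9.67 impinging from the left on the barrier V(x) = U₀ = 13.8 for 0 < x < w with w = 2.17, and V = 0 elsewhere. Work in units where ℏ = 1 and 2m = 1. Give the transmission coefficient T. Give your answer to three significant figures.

T = 0.000496

Since E < U₀ the interior solution is evanescent with decay constant κ = √(2m(U₀ − E))/ℏ = 2.032.
κw = 4.410, sinh(κw) = 41.13.
The exact tunnelling result is T⁻¹ = 1 + U₀² sinh²(κw) / [4E(U₀ − E)] = 2017, so T = 0.000496.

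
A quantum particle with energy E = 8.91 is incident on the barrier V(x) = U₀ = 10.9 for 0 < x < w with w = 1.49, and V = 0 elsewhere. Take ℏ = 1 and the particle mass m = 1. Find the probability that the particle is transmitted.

T = 0.00625

Since E < U₀ the interior solution is evanescent with decay constant κ = √(2m(U₀ − E))/ℏ = 1.995.
κw = 2.973, sinh(κw) = 9.745.
Matching ψ, ψ′ at both faces gives T = [1 + U₀² sinh²(κw) / (4E(U₀ − E))]⁻¹ = 1/160.1 = 0.00625.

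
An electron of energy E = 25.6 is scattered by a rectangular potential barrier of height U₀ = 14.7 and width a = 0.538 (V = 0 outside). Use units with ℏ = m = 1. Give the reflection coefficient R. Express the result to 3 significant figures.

R = 0.0629

E > U₀: inside the barrier k₂ = √(2m(E − U₀))/ℏ = 4.669, k₂a = 2.512.
Matching at both interfaces gives T⁻¹ = 1 + U₀² sin²(k₂a) / [4E(E − U₀)] = 1.067, hence T = 0.937.
R = 1 − T = 0.0629.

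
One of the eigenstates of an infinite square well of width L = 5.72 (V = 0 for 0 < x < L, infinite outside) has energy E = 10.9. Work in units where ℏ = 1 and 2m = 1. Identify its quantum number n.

n = 6

From E_n = n²π²ℏ²/(2mL²) invert to n = √(2mL²E)/(πℏ).
n = (5.72/π) × √(2 × 0.5 × 10.9) = 6.011 → n = 6.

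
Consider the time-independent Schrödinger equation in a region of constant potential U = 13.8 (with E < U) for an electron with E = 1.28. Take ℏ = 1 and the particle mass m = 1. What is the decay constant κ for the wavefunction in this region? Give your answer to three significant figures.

Since E < U the TISE in this region is ψ'' = κ²ψ with κ = √(2m(U − E))/ℏ.
κ = √(2 × 1 × 12.52) = 5.004.

κ = 5.00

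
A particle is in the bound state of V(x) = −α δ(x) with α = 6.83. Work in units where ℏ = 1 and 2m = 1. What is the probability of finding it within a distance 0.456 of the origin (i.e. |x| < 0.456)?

P = 0.956

The normalised bound state is ψ = √κ e^{−κ|x|} with κ = mα/ℏ² = 3.415.
P(|x| < d) = ∫_{−d}^{d} κ e^{−2κ|x|} dx = 1 − e^{−2κd} = 1 − e^{−3.114} = 0.9556.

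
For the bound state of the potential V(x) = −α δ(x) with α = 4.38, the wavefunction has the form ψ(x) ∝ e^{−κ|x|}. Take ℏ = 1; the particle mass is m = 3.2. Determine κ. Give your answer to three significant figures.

κ = 14.0

Integrate −(ℏ²/2m)ψ'' − αδ(x)ψ = Eψ from −ε to +ε: the ψ'' term gives ψ'(0⁺) − ψ'(0⁻) and the δ term gives −(2mα/ℏ²)ψ(0).
With ψ ∝ e^{−κ|x|} this yields −2κ = −2mα/ℏ², so κ = mα/ℏ² = 14.02.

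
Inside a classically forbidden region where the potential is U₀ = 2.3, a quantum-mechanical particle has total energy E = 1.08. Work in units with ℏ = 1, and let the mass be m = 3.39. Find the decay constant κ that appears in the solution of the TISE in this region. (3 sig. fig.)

κ = 2.88

Since E < U₀ the TISE in this region is ψ'' = κ²ψ with κ = √(2m(U₀ − E))/ℏ.
κ = √(2 × 3.39 × 1.22) = 2.876.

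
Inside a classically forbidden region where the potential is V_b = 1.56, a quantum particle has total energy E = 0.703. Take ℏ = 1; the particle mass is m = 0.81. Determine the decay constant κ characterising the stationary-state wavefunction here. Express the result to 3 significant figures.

Since E < V_b the TISE in this region is ψ'' = κ²ψ with κ = √(2m(V_b − E))/ℏ.
κ = √(2 × 0.81 × 0.857) = 1.178.

κ = 1.18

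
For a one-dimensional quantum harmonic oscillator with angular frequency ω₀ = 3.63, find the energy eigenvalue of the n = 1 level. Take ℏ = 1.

E = 5.45

The oscillator eigenvalues are E_n = ℏω₀(n + ½), so E_1 = 3.63 × 1.5 = 5.445.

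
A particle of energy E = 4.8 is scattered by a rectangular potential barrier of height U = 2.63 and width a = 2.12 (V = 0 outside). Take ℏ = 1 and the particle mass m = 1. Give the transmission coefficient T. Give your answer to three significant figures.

Above the barrier the interior wavenumber is k₂ = √(2m(E − U))/ℏ = 2.083, giving phase k₂a = 4.417.
Matching at both interfaces gives T⁻¹ = 1 + U² sin²(k₂a) / [4E(E − U)] = 1.152, hence T = 0.868.

T = 0.868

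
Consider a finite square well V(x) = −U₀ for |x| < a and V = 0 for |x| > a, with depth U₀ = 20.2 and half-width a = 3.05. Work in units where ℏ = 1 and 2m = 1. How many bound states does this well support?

The dimensionless depth is z₀ = a√(2mU₀)/ℏ = 3.05 × √(20.20) = 13.71.
A new bound state (alternating even/odd) appears each time z₀ passes a multiple of π/2, so N = ⌊2z₀/π⌋ + 1 = ⌊8.727⌋ + 1 = 9.

N = 9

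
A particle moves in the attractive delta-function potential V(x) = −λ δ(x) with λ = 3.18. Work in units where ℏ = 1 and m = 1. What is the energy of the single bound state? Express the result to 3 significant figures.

The bound state is ψ(x) = √κ e^{−κ|x|}. The derivative jump ψ'(0⁺) − ψ'(0⁻) = −(2mλ/ℏ²)ψ(0) fixes κ = mλ/ℏ² = 3.180.
Then E = −ℏ²κ²/(2m) = −mλ²/(2ℏ²) = -5.056.

E = -5.06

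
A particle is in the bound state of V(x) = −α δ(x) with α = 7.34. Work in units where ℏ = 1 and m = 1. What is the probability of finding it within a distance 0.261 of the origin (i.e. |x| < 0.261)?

The normalised bound state is ψ = √κ e^{−κ|x|} with κ = mα/ℏ² = 7.340.
P(|x| < d) = ∫_{−d}^{d} κ e^{−2κ|x|} dx = 1 − e^{−2κd} = 1 − e^{−3.831} = 0.9783.

P = 0.978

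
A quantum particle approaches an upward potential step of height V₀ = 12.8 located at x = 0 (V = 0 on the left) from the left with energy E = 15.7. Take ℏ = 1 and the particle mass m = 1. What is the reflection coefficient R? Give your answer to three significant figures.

R = 0.159

The wavenumbers are k₁ = √(2mE)/ℏ = 5.604 on the left and k₂ = √(2m(E − V₀))/ℏ = 2.408 on the right.
Continuity of ψ and ψ′ at the step yields the reflection amplitude r = (k₁ − k₂)/(k₁ + k₂) = 0.3988; thus R = |r|² = 0.1591, T = 0.8409.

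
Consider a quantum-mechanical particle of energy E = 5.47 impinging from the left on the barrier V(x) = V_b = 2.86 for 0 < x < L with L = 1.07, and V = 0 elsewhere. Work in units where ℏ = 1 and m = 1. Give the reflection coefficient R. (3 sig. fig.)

R = 0.0557

Above the barrier the interior wavenumber is k₂ = √(2m(E − V_b))/ℏ = 2.285, giving phase k₂L = 2.445.
Matching at both interfaces gives T⁻¹ = 1 + V_b² sin²(k₂L) / [4E(E − V_b)] = 1.059, hence T = 0.944.
R = 1 − T = 0.0557.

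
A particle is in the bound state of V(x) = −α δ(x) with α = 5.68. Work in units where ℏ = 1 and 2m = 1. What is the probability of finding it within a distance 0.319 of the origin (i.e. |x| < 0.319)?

P = 0.837

The normalised bound state is ψ = √κ e^{−κ|x|} with κ = mα/ℏ² = 2.840.
P(|x| < d) = ∫_{−d}^{d} κ e^{−2κ|x|} dx = 1 − e^{−2κd} = 1 − e^{−1.812} = 0.8367.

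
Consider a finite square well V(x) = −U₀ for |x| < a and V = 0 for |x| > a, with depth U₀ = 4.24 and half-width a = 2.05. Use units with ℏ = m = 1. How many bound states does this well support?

Define the well-strength parameter z₀ = (a/ℏ)√(2mU₀) = 2.05 × √(2·1·4.24) = 5.970.
A new bound state (alternating even/odd) appears each time z₀ passes a multiple of π/2, so N = ⌊2z₀/π⌋ + 1 = ⌊3.800⌋ + 1 = 4.

N = 4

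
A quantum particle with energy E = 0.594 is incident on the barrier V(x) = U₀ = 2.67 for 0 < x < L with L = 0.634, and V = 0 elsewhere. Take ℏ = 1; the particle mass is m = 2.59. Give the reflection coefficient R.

R = 0.957

E < U₀: inside the barrier ψ ∝ e^{±κx} with κ = √(2m(U₀ − E))/ℏ = 3.279.
κL = 2.079, sinh(κL) = 3.936.
Matching ψ, ψ′ at both faces gives T = [1 + U₀² sinh²(κL) / (4E(U₀ − E))]⁻¹ = 1/23.39 = 0.0428.
R = 1 − T = 0.957.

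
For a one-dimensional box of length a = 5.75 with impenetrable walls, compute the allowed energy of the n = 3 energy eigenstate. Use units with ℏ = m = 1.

The infinite-well eigenfunctions ψ_n = √(2/a) sin(nπx/a) vanish at both walls, giving E_n = n²π²ℏ²/(2ma²).
E_3 = 3² × π² / (2 × 1 × 5.75²) = 1.343.

E = 1.34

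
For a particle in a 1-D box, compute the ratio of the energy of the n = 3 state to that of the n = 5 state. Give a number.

E_n = n²π²ℏ²/(2mL²) so the ratio is n₂²/n₁² = 9/25 = 0.36.

0.36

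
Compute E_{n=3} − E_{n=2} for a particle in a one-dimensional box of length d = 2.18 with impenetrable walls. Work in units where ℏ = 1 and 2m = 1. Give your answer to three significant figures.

E_n = n²π²ℏ²/(2md²), so ΔE = (3² − 2²) π²ℏ²/(2md²).
ΔE = 5 × π² / (2 × 0.5 × 2.18²) = 10.38.

ΔE = 10.4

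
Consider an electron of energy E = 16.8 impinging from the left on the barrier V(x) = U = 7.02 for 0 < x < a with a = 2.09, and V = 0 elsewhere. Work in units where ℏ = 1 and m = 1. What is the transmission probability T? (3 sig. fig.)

T = 0.998

Above the barrier the interior wavenumber is k₂ = √(2m(E − U))/ℏ = 4.423, giving phase k₂a = 9.243.
T = [1 + U² sin²(k₂a) / (4E(E − U))]⁻¹ = 1/1.002 = 0.998.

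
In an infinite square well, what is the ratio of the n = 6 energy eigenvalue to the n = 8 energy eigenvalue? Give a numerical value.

0.5625

E_n = n²π²ℏ²/(2mL²) so the ratio is n₂²/n₁² = 36/64 = 0.5625.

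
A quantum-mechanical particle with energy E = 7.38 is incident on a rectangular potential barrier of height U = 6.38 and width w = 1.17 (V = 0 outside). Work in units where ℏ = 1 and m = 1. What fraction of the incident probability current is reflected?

E > U: inside the barrier k₂ = √(2m(E − U))/ℏ = 1.414, k₂w = 1.655.
T = [1 + U² sin²(k₂w) / (4E(E − U))]⁻¹ = 1/2.369 = 0.422.
R = 1 − T = 0.578.

R = 0.578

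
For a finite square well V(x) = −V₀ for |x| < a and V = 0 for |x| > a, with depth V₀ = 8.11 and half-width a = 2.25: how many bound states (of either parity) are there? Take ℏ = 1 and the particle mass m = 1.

Define the well-strength parameter z₀ = (a/ℏ)√(2mV₀) = 2.25 × √(2·1·8.11) = 9.062.
A new bound state (alternating even/odd) appears each time z₀ passes a multiple of π/2, so N = ⌊2z₀/π⌋ + 1 = ⌊5.769⌋ + 1 = 6.

N = 6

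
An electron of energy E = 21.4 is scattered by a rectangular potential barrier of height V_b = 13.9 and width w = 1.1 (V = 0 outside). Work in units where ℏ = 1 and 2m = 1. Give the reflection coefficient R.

Above the barrier the interior wavenumber is k₂ = √(2m(E − V_b))/ℏ = 2.739, giving phase k₂w = 3.012.
Matching at both interfaces gives T⁻¹ = 1 + V_b² sin²(k₂w) / [4E(E − V_b)] = 1.005, hence T = 0.995.
R = 1 − T = 0.00496.

R = 0.00496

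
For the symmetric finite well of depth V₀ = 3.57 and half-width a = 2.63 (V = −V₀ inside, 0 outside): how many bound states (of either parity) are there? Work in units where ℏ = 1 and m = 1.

The dimensionless depth is z₀ = a√(2mV₀)/ℏ = 2.63 × √(7.140) = 7.028.
A new bound state (alternating even/odd) appears each time z₀ passes a multiple of π/2, so N = ⌊2z₀/π⌋ + 1 = ⌊4.474⌋ + 1 = 5.

N = 5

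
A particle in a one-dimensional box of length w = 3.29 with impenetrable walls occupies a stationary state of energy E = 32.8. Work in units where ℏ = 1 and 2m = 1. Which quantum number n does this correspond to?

For an infinite well E_n = n²π²ℏ²/(2mw²), so n = (w/πℏ)√(2mE).
n = (3.29/π) × √(2 × 0.5 × 32.8) = 5.998 → n = 6.

n = 6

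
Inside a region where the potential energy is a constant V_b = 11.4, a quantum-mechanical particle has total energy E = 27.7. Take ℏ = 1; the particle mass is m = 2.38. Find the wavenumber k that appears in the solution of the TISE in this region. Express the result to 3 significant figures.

k = 8.81

With E > V_b the solution is oscillatory, ψ ∝ e^{±ikx} with k = √(2m(E − V_b))/ℏ.
k = √(2 × 2.38 × 16.3) = 8.808.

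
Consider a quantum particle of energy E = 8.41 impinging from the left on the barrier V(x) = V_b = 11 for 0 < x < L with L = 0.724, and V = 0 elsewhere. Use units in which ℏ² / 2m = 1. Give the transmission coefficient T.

T = 0.256

Since E < V_b the interior solution is evanescent with decay constant κ = √(2m(V_b − E))/ℏ = 1.609.
κL = 1.165, sinh(κL) = 1.447.
The exact tunnelling result is T⁻¹ = 1 + V_b² sinh²(κL) / [4E(V_b − E)] = 3.909, so T = 0.256.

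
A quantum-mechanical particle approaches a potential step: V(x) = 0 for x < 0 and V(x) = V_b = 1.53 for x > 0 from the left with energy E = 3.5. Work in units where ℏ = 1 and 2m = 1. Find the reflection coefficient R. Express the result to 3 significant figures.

On each side the TISE gives plane waves with k = √(2m(E − V))/ℏ: k₁ = √(2·½·3.5) = 1.871, k₂ = √(2·½·1.97) = 1.404.
Matching ψ and ψ′ at x = 0 gives r = (k₁ − k₂)/(k₁ + k₂), so R = r² = 0.02036 and T = 1 − R = 0.9796.

R = 0.0204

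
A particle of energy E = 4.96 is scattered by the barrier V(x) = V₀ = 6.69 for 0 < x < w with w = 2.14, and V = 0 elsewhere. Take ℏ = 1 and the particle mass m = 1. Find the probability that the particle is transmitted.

T = 0.00107

E < V₀: inside the barrier ψ ∝ e^{±κx} with κ = √(2m(V₀ − E))/ℏ = 1.860.
κw = 3.981, sinh(κw) = 26.77.
The exact tunnelling result is T⁻¹ = 1 + V₀² sinh²(κw) / [4E(V₀ − E)] = 935.2, so T = 0.00107.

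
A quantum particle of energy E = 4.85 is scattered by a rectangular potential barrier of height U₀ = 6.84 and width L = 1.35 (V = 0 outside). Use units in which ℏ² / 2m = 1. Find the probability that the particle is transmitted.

Since E < U₀ the interior solution is evanescent with decay constant κ = √(2m(U₀ − E))/ℏ = 1.411.
κL = 1.904, sinh(κL) = 3.283.
Matching ψ, ψ′ at both faces gives T = [1 + U₀² sinh²(κL) / (4E(U₀ − E))]⁻¹ = 1/14.06 = 0.0711.

T = 0.0711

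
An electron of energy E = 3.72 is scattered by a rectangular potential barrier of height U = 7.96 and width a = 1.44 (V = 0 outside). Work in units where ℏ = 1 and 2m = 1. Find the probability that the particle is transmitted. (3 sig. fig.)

T = 0.0105

Since E < U the interior solution is evanescent with decay constant κ = √(2m(U − E))/ℏ = 2.059.
κa = 2.965, sinh(κa) = 9.673.
The exact tunnelling result is T⁻¹ = 1 + U² sinh²(κa) / [4E(U − E)] = 94.97, so T = 0.0105.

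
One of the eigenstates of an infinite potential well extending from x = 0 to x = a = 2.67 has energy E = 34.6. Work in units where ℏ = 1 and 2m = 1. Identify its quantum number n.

n = 5

For an infinite well E_n = n²π²ℏ²/(2ma²), so n = (a/πℏ)√(2mE).
n = (2.67/π) × √(2 × 0.5 × 34.6) = 4.999 → n = 5.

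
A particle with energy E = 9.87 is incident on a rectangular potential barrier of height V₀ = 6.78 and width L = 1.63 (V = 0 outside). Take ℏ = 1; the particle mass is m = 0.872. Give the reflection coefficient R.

R = 0.119

Above the barrier the interior wavenumber is k₂ = √(2m(E − V₀))/ℏ = 2.321, giving phase k₂L = 3.784.
Matching at both interfaces gives T⁻¹ = 1 + V₀² sin²(k₂L) / [4E(E − V₀)] = 1.135, hence T = 0.881.
R = 1 − T = 0.119.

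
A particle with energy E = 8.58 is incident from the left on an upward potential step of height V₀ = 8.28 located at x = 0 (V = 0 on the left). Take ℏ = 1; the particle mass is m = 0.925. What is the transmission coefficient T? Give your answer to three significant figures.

On each side the TISE gives plane waves with k = √(2m(E − V))/ℏ: k₁ = √(2·0.925·8.58) = 3.984, k₂ = √(2·0.925·0.3) = 0.7450.
Continuity of ψ and ψ′ at the step yields the reflection amplitude r = (k₁ − k₂)/(k₁ + k₂) = 0.6849; thus R = |r|² = 0.4691, T = 0.5309.

T = 0.531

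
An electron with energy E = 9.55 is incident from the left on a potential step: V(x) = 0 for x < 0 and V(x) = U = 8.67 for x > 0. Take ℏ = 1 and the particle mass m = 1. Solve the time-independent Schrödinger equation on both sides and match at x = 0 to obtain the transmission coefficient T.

T = 0.715

The wavenumbers are k₁ = √(2mE)/ℏ = 4.370 on the left and k₂ = √(2m(E − U))/ℏ = 1.327 on the right.
Matching ψ and ψ′ at x = 0 gives r = (k₁ − k₂)/(k₁ + k₂), so R = r² = 0.2854 and T = 1 − R = 0.7146.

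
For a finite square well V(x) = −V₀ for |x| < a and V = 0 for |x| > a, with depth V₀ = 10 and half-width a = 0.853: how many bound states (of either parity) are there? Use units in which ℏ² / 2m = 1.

N = 2

Define the well-strength parameter z₀ = (a/ℏ)√(2mV₀) = 0.853 × √(2·0.5·10) = 2.697.
The even/odd transcendental equations gain one root per π/2 in z₀, giving N = 1 + ⌊2z₀/π⌋ = 1 + ⌊1.717⌋ = 2.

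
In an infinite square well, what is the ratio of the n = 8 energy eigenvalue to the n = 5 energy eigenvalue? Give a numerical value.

2.56

Since E_n ∝ n², the ratio is (8/5)² = 2.56.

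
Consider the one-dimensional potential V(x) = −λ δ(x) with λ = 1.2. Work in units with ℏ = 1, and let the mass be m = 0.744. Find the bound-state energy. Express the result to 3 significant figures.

For x ≠ 0 the bound state is ψ ∝ e^{−κ|x|}; integrating the TISE across the delta gives the cusp condition 2κ = 2mλ/ℏ², so κ = 0.8928.
Then E = −ℏ²κ²/(2m) = −mλ²/(2ℏ²) = -0.5357.

E = -0.536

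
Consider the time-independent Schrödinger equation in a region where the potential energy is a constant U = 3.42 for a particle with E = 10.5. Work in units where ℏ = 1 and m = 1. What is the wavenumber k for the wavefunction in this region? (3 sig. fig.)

With E > U the solution is oscillatory, ψ ∝ e^{±ikx} with k = √(2m(E − U))/ℏ.
k = √(2 × 1 × 7.08) = 3.763.

k = 3.76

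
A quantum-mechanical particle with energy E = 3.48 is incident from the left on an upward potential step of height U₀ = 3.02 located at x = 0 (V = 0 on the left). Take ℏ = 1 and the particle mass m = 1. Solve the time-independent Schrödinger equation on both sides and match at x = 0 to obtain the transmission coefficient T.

On each side the TISE gives plane waves with k = √(2m(E − V))/ℏ: k₁ = √(2·1·3.48) = 2.638, k₂ = √(2·1·0.46) = 0.9592.
Matching ψ and ψ′ at x = 0 gives r = (k₁ − k₂)/(k₁ + k₂), so R = r² = 0.2178 and T = 1 − R = 0.7822.

T = 0.782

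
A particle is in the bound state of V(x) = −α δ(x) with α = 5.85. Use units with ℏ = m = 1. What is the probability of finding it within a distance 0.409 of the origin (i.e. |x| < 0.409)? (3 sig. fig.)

P = 0.992

The normalised bound state is ψ = √κ e^{−κ|x|} with κ = mα/ℏ² = 5.850.
P(|x| < d) = ∫_{−d}^{d} κ e^{−2κ|x|} dx = 1 − e^{−2κd} = 1 − e^{−4.785} = 0.9916.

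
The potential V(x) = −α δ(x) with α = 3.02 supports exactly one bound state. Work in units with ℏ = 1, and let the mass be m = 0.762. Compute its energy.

The bound state is ψ(x) = √κ e^{−κ|x|}. The derivative jump ψ'(0⁺) − ψ'(0⁻) = −(2mα/ℏ²)ψ(0) fixes κ = mα/ℏ² = 2.301.
Then E = −ℏ²κ²/(2m) = −mα²/(2ℏ²) = -3.475.

E = -3.47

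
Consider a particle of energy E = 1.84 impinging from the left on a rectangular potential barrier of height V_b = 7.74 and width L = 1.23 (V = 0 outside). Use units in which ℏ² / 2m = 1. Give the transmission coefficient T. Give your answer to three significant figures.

E < V_b: inside the barrier ψ ∝ e^{±κx} with κ = √(2m(V_b − E))/ℏ = 2.429.
κL = 2.988, sinh(κL) = 9.894.
The exact tunnelling result is T⁻¹ = 1 + V_b² sinh²(κL) / [4E(V_b − E)] = 136.1, so T = 0.00735.

T = 0.00735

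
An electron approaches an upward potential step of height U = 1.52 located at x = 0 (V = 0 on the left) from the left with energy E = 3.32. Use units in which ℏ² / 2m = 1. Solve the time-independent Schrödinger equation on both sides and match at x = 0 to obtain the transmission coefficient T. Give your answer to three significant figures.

T = 0.977

The wavenumbers are k₁ = √(2mE)/ℏ = 1.822 on the left and k₂ = √(2m(E − U))/ℏ = 1.342 on the right.
Continuity of ψ and ψ′ at the step yields the reflection amplitude r = (k₁ − k₂)/(k₁ + k₂) = 0.1519; thus R = |r|² = 0.02306, T = 0.9769.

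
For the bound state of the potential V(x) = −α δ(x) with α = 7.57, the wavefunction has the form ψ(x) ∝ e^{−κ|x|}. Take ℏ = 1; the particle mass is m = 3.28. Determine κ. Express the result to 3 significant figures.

Integrating the TISE across x = 0 gives the cusp condition ψ'(0⁺) − ψ'(0⁻) = −(2mα/ℏ²)ψ(0).
With ψ ∝ e^{−κ|x|} this yields −2κ = −2mα/ℏ², so κ = mα/ℏ² = 24.83.

κ = 24.8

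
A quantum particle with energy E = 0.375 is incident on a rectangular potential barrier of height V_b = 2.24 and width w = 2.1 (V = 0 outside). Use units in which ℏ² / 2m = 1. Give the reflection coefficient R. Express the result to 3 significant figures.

E < V_b: inside the barrier ψ ∝ e^{±κx} with κ = √(2m(V_b − E))/ℏ = 1.366.
κw = 2.868, sinh(κw) = 8.771.
The exact tunnelling result is T⁻¹ = 1 + V_b² sinh²(κw) / [4E(V_b − E)] = 139.0, so T = 0.00719.
R = 1 − T = 0.993.

R = 0.993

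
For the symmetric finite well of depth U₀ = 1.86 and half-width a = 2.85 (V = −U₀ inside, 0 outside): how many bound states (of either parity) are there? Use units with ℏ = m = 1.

The dimensionless depth is z₀ = a√(2mU₀)/ℏ = 2.85 × √(3.720) = 5.497.
The even/odd transcendental equations gain one root per π/2 in z₀, giving N = 1 + ⌊2z₀/π⌋ = 1 + ⌊3.499⌋ = 4.

N = 4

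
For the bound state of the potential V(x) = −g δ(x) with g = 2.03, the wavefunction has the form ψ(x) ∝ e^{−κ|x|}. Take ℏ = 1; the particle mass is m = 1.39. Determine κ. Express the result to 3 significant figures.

κ = 2.82

Integrating the TISE across x = 0 gives the cusp condition ψ'(0⁺) − ψ'(0⁻) = −(2mg/ℏ²)ψ(0).
With ψ ∝ e^{−κ|x|} this yields −2κ = −2mg/ℏ², so κ = mg/ℏ² = 2.822.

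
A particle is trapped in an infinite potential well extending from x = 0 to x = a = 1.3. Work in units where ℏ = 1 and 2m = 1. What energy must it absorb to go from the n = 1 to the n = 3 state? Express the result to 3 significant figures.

ΔE = 46.7

E_n = n²π²ℏ²/(2ma²), so ΔE = (3² − 1²) π²ℏ²/(2ma²).
ΔE = 8 × π² / (2 × 0.5 × 1.3²) = 46.72.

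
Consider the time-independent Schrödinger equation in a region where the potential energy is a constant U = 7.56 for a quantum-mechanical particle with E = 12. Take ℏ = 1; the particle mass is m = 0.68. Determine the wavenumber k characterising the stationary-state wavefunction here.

With E > U the solution is oscillatory, ψ ∝ e^{±ikx} with k = √(2m(E − U))/ℏ.
k = √(2 × 0.68 × 4.44) = 2.457.

k = 2.46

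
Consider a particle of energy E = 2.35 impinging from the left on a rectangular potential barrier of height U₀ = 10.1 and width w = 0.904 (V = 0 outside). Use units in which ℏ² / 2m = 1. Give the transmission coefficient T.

T = 0.0185

Since E < U₀ the interior solution is evanescent with decay constant κ = √(2m(U₀ − E))/ℏ = 2.784.
κw = 2.517, sinh(κw) = 6.153.
Matching ψ, ψ′ at both faces gives T = [1 + U₀² sinh²(κw) / (4E(U₀ − E))]⁻¹ = 1/54.01 = 0.0185.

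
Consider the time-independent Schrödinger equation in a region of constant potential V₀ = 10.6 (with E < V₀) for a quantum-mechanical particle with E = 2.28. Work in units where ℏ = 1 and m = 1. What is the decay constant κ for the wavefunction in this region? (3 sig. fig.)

κ = 4.08

Since E < V₀ the TISE in this region is ψ'' = κ²ψ with κ = √(2m(V₀ − E))/ℏ.
κ = √(2 × 1 × 8.32) = 4.079.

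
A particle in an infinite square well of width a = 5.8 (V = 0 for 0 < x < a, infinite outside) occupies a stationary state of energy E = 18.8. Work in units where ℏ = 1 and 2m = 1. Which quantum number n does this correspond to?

n = 8

From E_n = n²π²ℏ²/(2ma²) invert to n = √(2ma²E)/(πℏ).
n = (5.8/π) × √(2 × 0.5 × 18.8) = 8.005 → n = 8.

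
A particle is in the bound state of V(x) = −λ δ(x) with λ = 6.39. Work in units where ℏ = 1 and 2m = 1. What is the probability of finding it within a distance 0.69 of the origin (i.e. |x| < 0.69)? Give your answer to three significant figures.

The normalised bound state is ψ = √κ e^{−κ|x|} with κ = mλ/ℏ² = 3.195.
P(|x| < d) = ∫_{−d}^{d} κ e^{−2κ|x|} dx = 1 − e^{−2κd} = 1 − e^{−4.409} = 0.9878.

P = 0.988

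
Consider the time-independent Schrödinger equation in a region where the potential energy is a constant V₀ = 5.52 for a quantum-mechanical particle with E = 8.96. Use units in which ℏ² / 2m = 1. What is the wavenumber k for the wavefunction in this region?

k = 1.85

With E > V₀ the solution is oscillatory, ψ ∝ e^{±ikx} with k = √(2m(E − V₀))/ℏ.
k = √(2 × 0.5 × 3.44) = 1.855.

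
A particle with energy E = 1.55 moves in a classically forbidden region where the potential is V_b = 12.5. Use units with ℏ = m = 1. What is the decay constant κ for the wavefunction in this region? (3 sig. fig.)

Since E < V_b the TISE in this region is ψ'' = κ²ψ with κ = √(2m(V_b − E))/ℏ.
κ = √(2 × 1 × 10.95) = 4.680.

κ = 4.68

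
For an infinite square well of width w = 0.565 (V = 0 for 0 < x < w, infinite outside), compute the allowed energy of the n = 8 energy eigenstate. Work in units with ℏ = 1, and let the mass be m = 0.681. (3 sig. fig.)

Requiring ψ(0) = ψ(w) = 0 quantises k = nπ/w, hence E_n = ℏ²k²/2m = n²π²ℏ²/(2mw²).
E_8 = 8² × π² / (2 × 0.681 × 0.565²) = 1453.

E = 1450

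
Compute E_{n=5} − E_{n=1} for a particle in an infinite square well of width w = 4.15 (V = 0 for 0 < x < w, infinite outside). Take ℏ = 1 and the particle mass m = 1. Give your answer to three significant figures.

ΔE = 6.88

E_n = n²π²ℏ²/(2mw²), so ΔE = (5² − 1²) π²ℏ²/(2mw²).
ΔE = 24 × π² / (2 × 1 × 4.15²) = 6.877.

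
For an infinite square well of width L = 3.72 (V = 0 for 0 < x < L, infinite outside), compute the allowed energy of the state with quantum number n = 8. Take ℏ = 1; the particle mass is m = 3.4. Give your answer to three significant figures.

The infinite-well eigenfunctions ψ_n = √(2/L) sin(nπx/L) vanish at both walls, giving E_n = n²π²ℏ²/(2mL²).
E_8 = 8² × π² / (2 × 3.4 × 3.72²) = 6.713.

E = 6.71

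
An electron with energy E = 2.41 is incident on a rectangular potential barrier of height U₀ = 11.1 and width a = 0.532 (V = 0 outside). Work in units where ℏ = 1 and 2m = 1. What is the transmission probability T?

T = 0.114

Since E < U₀ the interior solution is evanescent with decay constant κ = √(2m(U₀ − E))/ℏ = 2.948.
κa = 1.568, sinh(κa) = 2.295.
Matching ψ, ψ′ at both faces gives T = [1 + U₀² sinh²(κa) / (4E(U₀ − E))]⁻¹ = 1/8.746 = 0.114.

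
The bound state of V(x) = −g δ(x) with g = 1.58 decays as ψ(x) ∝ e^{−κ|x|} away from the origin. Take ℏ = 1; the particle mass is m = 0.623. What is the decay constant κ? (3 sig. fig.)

κ = 0.984

Integrate −(ℏ²/2m)ψ'' − gδ(x)ψ = Eψ from −ε to +ε: the ψ'' term gives ψ'(0⁺) − ψ'(0⁻) and the δ term gives −(2mg/ℏ²)ψ(0).
With ψ ∝ e^{−κ|x|} this yields −2κ = −2mg/ℏ², so κ = mg/ℏ² = 0.9843.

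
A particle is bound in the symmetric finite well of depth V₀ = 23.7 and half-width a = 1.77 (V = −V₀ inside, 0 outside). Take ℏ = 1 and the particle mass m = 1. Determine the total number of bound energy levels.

N = 8

Define the well-strength parameter z₀ = (a/ℏ)√(2mV₀) = 1.77 × √(2·1·23.7) = 12.19.
A new bound state (alternating even/odd) appears each time z₀ passes a multiple of π/2, so N = ⌊2z₀/π⌋ + 1 = ⌊7.758⌋ + 1 = 8.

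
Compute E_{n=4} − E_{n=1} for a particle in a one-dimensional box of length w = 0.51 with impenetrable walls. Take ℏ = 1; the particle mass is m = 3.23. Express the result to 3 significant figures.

ΔE = 88.1

E_n = n²π²ℏ²/(2mw²), so ΔE = (4² − 1²) π²ℏ²/(2mw²).
ΔE = 15 × π² / (2 × 3.23 × 0.51²) = 88.11.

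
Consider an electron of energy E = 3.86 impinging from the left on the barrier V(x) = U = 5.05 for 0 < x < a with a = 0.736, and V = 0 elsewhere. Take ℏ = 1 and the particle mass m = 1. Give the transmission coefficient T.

Since E < U the interior solution is evanescent with decay constant κ = √(2m(U − E))/ℏ = 1.543.
κa = 1.135, sinh(κa) = 1.396.
The exact tunnelling result is T⁻¹ = 1 + U² sinh²(κa) / [4E(U − E)] = 3.704, so T = 0.270.

T = 0.270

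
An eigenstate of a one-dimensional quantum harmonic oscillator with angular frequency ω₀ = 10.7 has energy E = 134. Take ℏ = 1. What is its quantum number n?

n = 12

Invert E_n = (n + ½)ℏω₀: n = E/ℏω₀ − ½ = 12.023, so n = 12.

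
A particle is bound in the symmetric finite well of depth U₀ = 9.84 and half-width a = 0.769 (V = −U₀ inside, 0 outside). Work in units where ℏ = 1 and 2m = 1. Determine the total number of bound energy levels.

N = 2

Define the well-strength parameter z₀ = (a/ℏ)√(2mU₀) = 0.769 × √(2·0.5·9.84) = 2.412.
A new bound state (alternating even/odd) appears each time z₀ passes a multiple of π/2, so N = ⌊2z₀/π⌋ + 1 = ⌊1.536⌋ + 1 = 2.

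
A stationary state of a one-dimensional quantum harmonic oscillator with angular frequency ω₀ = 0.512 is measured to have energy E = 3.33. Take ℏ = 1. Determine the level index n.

n = 6

Invert E_n = (n + ½)ℏω₀: n = E/ℏω₀ − ½ = 6.004, so n = 6.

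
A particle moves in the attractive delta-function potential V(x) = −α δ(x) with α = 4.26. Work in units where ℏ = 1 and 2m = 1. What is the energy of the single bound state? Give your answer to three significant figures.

E = -4.54

The bound state is ψ(x) = √κ e^{−κ|x|}. The derivative jump ψ'(0⁺) − ψ'(0⁻) = −(2mα/ℏ²)ψ(0) fixes κ = mα/ℏ² = 2.130.
Then E = −ℏ²κ²/(2m) = −mα²/(2ℏ²) = -4.537.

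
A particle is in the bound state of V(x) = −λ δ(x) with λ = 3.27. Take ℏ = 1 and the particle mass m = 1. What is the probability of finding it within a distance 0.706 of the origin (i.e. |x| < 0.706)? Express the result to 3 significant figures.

The normalised bound state is ψ = √κ e^{−κ|x|} with κ = mλ/ℏ² = 3.270.
P(|x| < d) = ∫_{−d}^{d} κ e^{−2κ|x|} dx = 1 − e^{−2κd} = 1 − e^{−4.617} = 0.9901.

P = 0.990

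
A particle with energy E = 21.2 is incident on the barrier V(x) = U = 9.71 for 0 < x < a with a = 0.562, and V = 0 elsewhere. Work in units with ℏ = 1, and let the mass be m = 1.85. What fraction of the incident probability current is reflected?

Above the barrier the interior wavenumber is k₂ = √(2m(E − U))/ℏ = 6.520, giving phase k₂a = 3.664.
T = [1 + U² sin²(k₂a) / (4E(E − U))]⁻¹ = 1/1.024 = 0.976.
R = 1 − T = 0.0236.

R = 0.0236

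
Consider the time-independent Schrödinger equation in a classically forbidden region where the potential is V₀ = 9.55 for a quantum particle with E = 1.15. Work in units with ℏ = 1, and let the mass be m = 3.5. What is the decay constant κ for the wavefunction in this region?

κ = 7.67

Since E < V₀ the TISE in this region is ψ'' = κ²ψ with κ = √(2m(V₀ − E))/ℏ.
κ = √(2 × 3.5 × 8.4) = 7.668.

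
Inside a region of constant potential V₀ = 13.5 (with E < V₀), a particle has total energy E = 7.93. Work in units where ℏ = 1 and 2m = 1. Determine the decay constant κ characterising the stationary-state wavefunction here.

Since E < V₀ the TISE in this region is ψ'' = κ²ψ with κ = √(2m(V₀ − E))/ℏ.
κ = √(2 × 0.5 × 5.57) = 2.360.

κ = 2.36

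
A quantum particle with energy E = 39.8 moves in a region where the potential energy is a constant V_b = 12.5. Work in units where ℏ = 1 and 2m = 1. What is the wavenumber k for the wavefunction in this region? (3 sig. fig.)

With E > V_b the solution is oscillatory, ψ ∝ e^{±ikx} with k = √(2m(E − V_b))/ℏ.
k = √(2 × 0.5 × 27.3) = 5.225.

k = 5.22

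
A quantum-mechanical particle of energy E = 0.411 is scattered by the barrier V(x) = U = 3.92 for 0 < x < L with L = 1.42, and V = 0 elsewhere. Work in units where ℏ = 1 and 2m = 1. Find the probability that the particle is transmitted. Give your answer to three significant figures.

T = 0.00737

E < U: inside the barrier ψ ∝ e^{±κx} with κ = √(2m(U − E))/ℏ = 1.873.
κL = 2.660, sinh(κL) = 7.113.
The exact tunnelling result is T⁻¹ = 1 + U² sinh²(κL) / [4E(U − E)] = 135.8, so T = 0.00737.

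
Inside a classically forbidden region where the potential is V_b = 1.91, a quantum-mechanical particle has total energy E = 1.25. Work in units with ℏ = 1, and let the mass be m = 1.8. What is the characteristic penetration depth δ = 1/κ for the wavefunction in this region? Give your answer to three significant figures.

Since E < V_b the TISE in this region is ψ'' = κ²ψ with κ = √(2m(V_b − E))/ℏ.
κ = √(2 × 1.8 × 0.66) = 1.541. The penetration depth is δ = 1/κ = 0.649.

δ = 0.649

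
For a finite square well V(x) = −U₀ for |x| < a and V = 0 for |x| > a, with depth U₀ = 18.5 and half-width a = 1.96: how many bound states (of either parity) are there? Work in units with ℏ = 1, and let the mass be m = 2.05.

N = 11

Define the well-strength parameter z₀ = (a/ℏ)√(2mU₀) = 1.96 × √(2·2.05·18.5) = 17.07.
A new bound state (alternating even/odd) appears each time z₀ passes a multiple of π/2, so N = ⌊2z₀/π⌋ + 1 = ⌊10.87⌋ + 1 = 11.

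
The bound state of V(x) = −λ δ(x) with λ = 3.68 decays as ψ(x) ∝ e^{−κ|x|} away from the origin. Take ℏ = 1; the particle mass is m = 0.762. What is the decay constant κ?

κ = 2.80

Integrate −(ℏ²/2m)ψ'' − λδ(x)ψ = Eψ from −ε to +ε: the ψ'' term gives ψ'(0⁺) − ψ'(0⁻) and the δ term gives −(2mλ/ℏ²)ψ(0).
With ψ ∝ e^{−κ|x|} this yields −2κ = −2mλ/ℏ², so κ = mλ/ℏ² = 2.804.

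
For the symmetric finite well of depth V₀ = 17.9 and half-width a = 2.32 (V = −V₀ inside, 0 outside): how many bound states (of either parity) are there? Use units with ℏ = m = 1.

Define the well-strength parameter z₀ = (a/ℏ)√(2mV₀) = 2.32 × √(2·1·17.9) = 13.88.
A new bound state (alternating even/odd) appears each time z₀ passes a multiple of π/2, so N = ⌊2z₀/π⌋ + 1 = ⌊8.837⌋ + 1 = 9.

N = 9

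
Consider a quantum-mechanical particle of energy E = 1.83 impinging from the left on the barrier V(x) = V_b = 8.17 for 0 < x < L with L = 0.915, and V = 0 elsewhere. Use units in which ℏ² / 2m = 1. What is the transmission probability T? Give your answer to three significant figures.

T = 0.0275

E < V_b: inside the barrier ψ ∝ e^{±κx} with κ = √(2m(V_b − E))/ℏ = 2.518.
κL = 2.304, sinh(κL) = 4.957.
The exact tunnelling result is T⁻¹ = 1 + V_b² sinh²(κL) / [4E(V_b − E)] = 36.34, so T = 0.0275.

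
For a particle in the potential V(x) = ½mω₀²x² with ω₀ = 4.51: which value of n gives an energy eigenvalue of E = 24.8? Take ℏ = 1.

Invert E_n = (n + ½)ℏω₀: n = E/ℏω₀ − ½ = 4.999, so n = 5.

n = 5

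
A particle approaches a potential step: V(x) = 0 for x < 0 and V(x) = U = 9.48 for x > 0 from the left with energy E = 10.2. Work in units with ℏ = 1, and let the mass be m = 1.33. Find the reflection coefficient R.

R = 0.337

The wavenumbers are k₁ = √(2mE)/ℏ = 5.209 on the left and k₂ = √(2m(E − U))/ℏ = 1.384 on the right.
Matching ψ and ψ′ at x = 0 gives r = (k₁ − k₂)/(k₁ + k₂), so R = r² = 0.3366 and T = 1 − R = 0.6634.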